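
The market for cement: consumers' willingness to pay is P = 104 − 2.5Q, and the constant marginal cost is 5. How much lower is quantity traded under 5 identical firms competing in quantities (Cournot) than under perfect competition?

Q falls by 6.6

Competitive firms price at marginal cost: P = 5, giving Q = 39.6.
In a 5-firm Cournot equilibrium, symmetry and the first-order condition give q = (104 − 5)/(15) = 6.6. So Q = 33 and P = 21.5.
Change in quantity traded: 33 − 39.6 = −6.6.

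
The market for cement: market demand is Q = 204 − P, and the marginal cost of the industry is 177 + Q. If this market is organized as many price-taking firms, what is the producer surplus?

PS = 91.125

Inverting demand: P = 204 − Q.
Under competition P = MC: 204 − Q = 177 + Q ⇒ Q = 13.5, P = 190.5.
PS = P·Q − VC(Q) = 190.5·13.5 − (177·13.5 + ½·1·13.5²) = 91.125.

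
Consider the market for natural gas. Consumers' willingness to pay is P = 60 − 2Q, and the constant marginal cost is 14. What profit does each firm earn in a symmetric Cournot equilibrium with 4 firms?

π_i = 42.32

With 4 symmetric Cournot firms, each firm's FOC gives 60 − 10q = 14, so q = 4.6, Q = 4·4.6 = 18.4, and P = 23.2.
Each firm's profit = (23.2 − 14)·4.6 = 42.32.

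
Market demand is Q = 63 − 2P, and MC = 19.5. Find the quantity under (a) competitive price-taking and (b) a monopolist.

Inverting demand: P = 31.5 − 0.5Q.
Competitive firms price at marginal cost: P = 19.5, giving Q = 24.
The monopolist equates marginal revenue to marginal cost: 31.5 − Q = 19.5, so Q = 12. From demand, P = 25.5.

Competition: Q = 24; Monopoly: Q = 12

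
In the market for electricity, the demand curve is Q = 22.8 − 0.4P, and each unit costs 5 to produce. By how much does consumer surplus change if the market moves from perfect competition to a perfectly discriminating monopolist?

Inverting demand: P = 57 − 2.5Q.
Competitive firms price at marginal cost: P = 5, giving Q = 20.8.
CS = ½·(57 − 5)·20.8 = 540.8.
A perfectly discriminating monopolist sells every unit with P(Q) ≥ MC(Q), so output equals the competitive quantity Q = 20.8. Each buyer pays their reservation price, so CS = 0 and the firm captures all surplus.
CS = 0.
Change in consumer surplus: 0 − 540.8 = −540.8.

Consumer surplus falls by 540.8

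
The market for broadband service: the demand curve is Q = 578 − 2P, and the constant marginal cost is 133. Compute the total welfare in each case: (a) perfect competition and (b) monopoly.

Inverting demand: P = 289 − 0.5Q.
Competitive firms price at marginal cost: P = 133, giving Q = 312.
CS = ½·(289 − 133)·312 = 24336; PS = (133 − 133)·312 = 0; TS = 24336.
The monopolist equates marginal revenue to marginal cost: 289 − Q = 133, so Q = 156. From demand, P = 211.
CS = ½·(289 − 211)·156 = 6084; PS = (211 − 133)·156 = 12168; TS = 18252.

Competition: TS = 24336; Monopoly: TS = 18252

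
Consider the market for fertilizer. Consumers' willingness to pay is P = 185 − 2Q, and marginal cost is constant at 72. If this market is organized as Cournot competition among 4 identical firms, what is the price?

With 4 symmetric Cournot firms, each firm's FOC gives 185 − 10q = 72, so q = 11.3, Q = 4·11.3 = 45.2, and P = 94.6.

P = 94.6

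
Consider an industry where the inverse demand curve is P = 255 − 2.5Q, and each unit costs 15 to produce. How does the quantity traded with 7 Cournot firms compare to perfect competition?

Cournot: Q = 84; Competition: Q = 96

Cournot with 7 identical firms: the symmetric best-response condition is 255 − 20q = 15. Each firm produces q = 12, total output Q = 84, price P = 45.
Competitive firms price at marginal cost: P = 15, giving Q = 96.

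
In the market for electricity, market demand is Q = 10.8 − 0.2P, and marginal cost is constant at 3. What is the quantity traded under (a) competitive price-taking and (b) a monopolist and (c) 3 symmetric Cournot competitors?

Competition: Q = 10.2; Monopoly: Q = 5.1; Cournot: Q = 7.65

Inverting demand: P = 54 − 5Q.
Under competition P = MC = 3, so Q = (54 − 3)/5 = 10.2.
The monopolist equates marginal revenue to marginal cost: 54 − 10Q = 3, so Q = 5.1. From demand, P = 28.5.
In a 3-firm Cournot equilibrium, symmetry and the first-order condition give q = (54 − 3)/(20) = 2.55. So Q = 7.65 and P = 15.75.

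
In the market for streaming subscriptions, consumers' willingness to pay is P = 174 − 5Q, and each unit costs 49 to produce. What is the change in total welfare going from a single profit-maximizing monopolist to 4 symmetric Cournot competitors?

The monopolist equates marginal revenue to marginal cost: 174 − 10Q = 49, so Q = 12.5. From demand, P = 111.5.
CS = ½·(174 − 111.5)·12.5 = 390.625; PS = (111.5 − 49)·12.5 = 781.25; TS = 1171.875.
Cournot with 4 identical firms: the symmetric best-response condition is 174 − 25q = 49. Each firm produces q = 5, total output Q = 20, price P = 74.
CS = ½·(174 − 74)·20 = 1000; PS = (74 − 49)·20 = 500; TS = 1500.
Change in total welfare: 1500 − 1171.875 = 328.125.

TS rises by 328.125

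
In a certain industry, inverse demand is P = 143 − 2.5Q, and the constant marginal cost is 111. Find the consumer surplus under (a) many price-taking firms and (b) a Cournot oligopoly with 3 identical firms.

Under competition P = MC = 111, so Q = (143 − 111)/2.5 = 12.8.
CS = ½·(143 − 111)·12.8 = 204.8.
Cournot with 3 identical firms: the symmetric best-response condition is 143 − 10q = 111. Each firm produces q = 3.2, total output Q = 9.6, price P = 119.
CS = ½·(143 − 119)·9.6 = 115.2.

Competition: CS = 204.8; Cournot: CS = 115.2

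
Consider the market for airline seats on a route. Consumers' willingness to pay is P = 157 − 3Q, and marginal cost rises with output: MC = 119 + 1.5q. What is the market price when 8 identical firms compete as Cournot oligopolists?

P = 125

In a 8-firm Cournot equilibrium, symmetry and the first-order condition give q = (157 − 119)/(28.5) = 4/3. So Q = 32/3 and P = 125.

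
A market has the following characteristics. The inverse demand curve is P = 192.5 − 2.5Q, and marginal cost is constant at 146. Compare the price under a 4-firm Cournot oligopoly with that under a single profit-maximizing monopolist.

Cournot: P = 155.3; Monopoly: P = 169.25

Cournot with 4 identical firms: the symmetric best-response condition is 192.5 − 12.5q = 146. Each firm produces q = 3.72, total output Q = 14.88, price P = 155.3.
A monopolist chooses Q where MR = MC. MR = 192.5 − 5Q; setting this equal to 146 gives Q = 9.3 and P = 169.25.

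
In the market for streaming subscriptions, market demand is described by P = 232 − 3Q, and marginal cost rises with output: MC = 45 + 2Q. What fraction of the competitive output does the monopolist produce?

Q_m/Q_c = 0.625

A monopolist chooses Q where MR = MC. MR = 232 − 6Q; setting this equal to 45 + 2Q gives Q = 23.375 and P = 161.875.
Under competition P = MC: 232 − 3Q = 45 + 2Q ⇒ Q = 37.4, P = 119.8.
Ratio Q_m/Q_c = 23.375/37.4 = 0.625.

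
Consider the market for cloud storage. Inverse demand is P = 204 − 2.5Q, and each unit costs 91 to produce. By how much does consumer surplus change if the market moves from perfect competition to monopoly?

Perfect competition: P = MC = 91, so 204 − 2.5Q = 91 and Q = 45.2.
CS = ½·(204 − 91)·45.2 = 2553.8.
The monopolist equates marginal revenue to marginal cost: 204 − 5Q = 91, so Q = 22.6. From demand, P = 147.5.
CS = ½·(204 − 147.5)·22.6 = 638.45.
Change in consumer surplus: 638.45 − 2553.8 = −1915.35.

Consumer surplus falls by 1915.35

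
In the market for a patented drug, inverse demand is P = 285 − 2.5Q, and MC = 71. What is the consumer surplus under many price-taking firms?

Perfect competition: P = MC = 71, so 285 − 2.5Q = 71 and Q = 85.6.
CS = ½·(285 − 71)·85.6 = 9159.2.

CS = 9159.2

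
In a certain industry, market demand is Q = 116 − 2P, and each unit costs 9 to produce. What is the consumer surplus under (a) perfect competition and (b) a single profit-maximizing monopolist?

Inverting demand: P = 58 − 0.5Q.
Competitive firms price at marginal cost: P = 9, giving Q = 98.
CS = ½·(58 − 9)·98 = 2401.
Monopoly sets MR = MC: 58 − Q = 9 ⇒ Q = 49, P = 58 − 0.5·49 = 33.5.
CS = ½·(58 − 33.5)·49 = 600.25.

Competition: CS = 2401; Monopoly: CS = 600.25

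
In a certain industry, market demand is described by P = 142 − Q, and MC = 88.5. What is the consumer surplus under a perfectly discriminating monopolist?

CS = 0

Under first-degree price discrimination the firm charges each unit its demand price and produces up to where P = MC, i.e. Q = 53.5. Consumer surplus is zero; producer surplus equals total surplus.
CS = 0.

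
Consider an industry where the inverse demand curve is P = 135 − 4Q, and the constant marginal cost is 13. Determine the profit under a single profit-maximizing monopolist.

Profit = 930.25

Monopoly sets MR = MC: 135 − 8Q = 13 ⇒ Q = 15.25, P = 135 − 4·15.25 = 74.
Profit = (74 − 13)·15.25 = 930.25.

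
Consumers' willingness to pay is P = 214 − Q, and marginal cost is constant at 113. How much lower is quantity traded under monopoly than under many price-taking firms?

Competitive firms price at marginal cost: P = 113, giving Q = 101.
Monopoly sets MR = MC: 214 − 2Q = 113 ⇒ Q = 50.5, P = 214 − 50.5 = 163.5.
Change in quantity traded: 50.5 − 101 = −50.5.

Q falls by 50.5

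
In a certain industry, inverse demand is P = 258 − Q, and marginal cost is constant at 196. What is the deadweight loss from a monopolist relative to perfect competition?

Perfect competition: P = MC = 196, so 258 − Q = 196 and Q = 62.
Monopoly sets MR = MC: 258 − 2Q = 196 ⇒ Q = 31, P = 258 − 31 = 227.
DWL is the triangle between Q = 31 and Q = 62: ½·(62 − 31)·(227 − 196) = 480.5.

DWL = 480.5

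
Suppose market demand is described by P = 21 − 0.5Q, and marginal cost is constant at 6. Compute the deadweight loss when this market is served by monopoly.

DWL = 56.25

Competitive firms price at marginal cost: P = 6, giving Q = 30.
A monopolist chooses Q where MR = MC. MR = 21 − Q; setting this equal to 6 gives Q = 15 and P = 13.5.
DWL is the triangle between Q = 15 and Q = 30: ½·(30 − 15)·(13.5 − 6) = 56.25.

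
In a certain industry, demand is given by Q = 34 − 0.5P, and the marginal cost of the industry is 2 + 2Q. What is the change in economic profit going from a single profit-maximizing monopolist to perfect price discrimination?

Inverting demand: P = 68 − 2Q.
Monopoly sets MR = MC: 68 − 4Q = 2 + 2Q ⇒ Q = 11, P = 68 − 2·11 = 46.
Profit = 46·11 − (2·11 + ½·2·11²) = 363.
Under first-degree price discrimination the firm charges each unit its demand price and produces up to where P = MC, i.e. Q = 16.5. Consumer surplus is zero; producer surplus equals total surplus.
PS equals the full surplus area, 544.5. Profit = 544.5 = 544.5.
Change in economic profit: 544.5 − 363 = 181.5.

Economic profit rises by 181.5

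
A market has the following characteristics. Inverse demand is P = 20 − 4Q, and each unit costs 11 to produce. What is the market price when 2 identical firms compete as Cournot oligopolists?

P = 14

With 2 symmetric Cournot firms, each firm's FOC gives 20 − 12q = 11, so q = 0.75, Q = 2·0.75 = 1.5, and P = 14.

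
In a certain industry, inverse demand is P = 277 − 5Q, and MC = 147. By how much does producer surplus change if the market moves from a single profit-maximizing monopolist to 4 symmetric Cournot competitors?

A monopolist chooses Q where MR = MC. MR = 277 − 10Q; setting this equal to 147 gives Q = 13 and P = 212.
PS = (212 − 147)·13 = 845.
In a 4-firm Cournot equilibrium, symmetry and the first-order condition give q = (277 − 147)/(25) = 5.2. So Q = 20.8 and P = 173.
PS = (173 − 147)·20.8 = 540.8.
Change in producer surplus: 540.8 − 845 = −304.2.

Producer surplus falls by 304.2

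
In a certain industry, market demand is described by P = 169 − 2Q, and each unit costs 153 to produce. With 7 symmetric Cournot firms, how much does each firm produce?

In a 7-firm Cournot equilibrium, symmetry and the first-order condition give q = (169 − 153)/(16) = 1. So Q = 7 and P = 155.

q_i = 1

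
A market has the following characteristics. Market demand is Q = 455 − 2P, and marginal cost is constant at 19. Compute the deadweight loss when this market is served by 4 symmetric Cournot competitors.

DWL = 1738.89

Inverting demand: P = 227.5 − 0.5Q.
Perfect competition: P = MC = 19, so 227.5 − 0.5Q = 19 and Q = 417.
In a 4-firm Cournot equilibrium, symmetry and the first-order condition give q = (227.5 − 19)/(2.5) = 83.4. So Q = 333.6 and P = 60.7.
DWL is the triangle between Q = 333.6 and Q = 417: ½·(417 − 333.6)·(60.7 − 19) = 1738.89.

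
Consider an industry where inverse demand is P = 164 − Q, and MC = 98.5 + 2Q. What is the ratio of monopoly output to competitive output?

A monopolist chooses Q where MR = MC. MR = 164 − 2Q; setting this equal to 98.5 + 2Q gives Q = 16.375 and P = 147.625.
Under competition P = MC: 164 − Q = 98.5 + 2Q ⇒ Q = 131/6, P = 853/6.
Ratio Q_m/Q_c = 16.375/(131/6) = 0.75.

Q_m/Q_c = 0.75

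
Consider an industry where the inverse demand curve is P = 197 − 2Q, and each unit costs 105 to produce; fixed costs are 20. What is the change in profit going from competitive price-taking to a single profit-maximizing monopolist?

Perfect competition: P = MC = 105, so 197 − 2Q = 105 and Q = 46.
Profit = (105 − 105)·46 − 20 = −20.
Monopoly sets MR = MC: 197 − 4Q = 105 ⇒ Q = 23, P = 197 − 2·23 = 151.
Profit = (151 − 105)·23 − 20 = 1038.
Change in profit: 1038 − −20 = 1058.

Profit rises by 1058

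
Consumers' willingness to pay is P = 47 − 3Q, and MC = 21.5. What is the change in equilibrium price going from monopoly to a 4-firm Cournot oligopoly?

The monopolist equates marginal revenue to marginal cost: 47 − 6Q = 21.5, so Q = 4.25. From demand, P = 34.25.
With 4 symmetric Cournot firms, each firm's FOC gives 47 − 15q = 21.5, so q = 1.7, Q = 4·1.7 = 6.8, and P = 26.6.
Change in equilibrium price: 26.6 − 34.25 = −7.65.

P falls by 7.65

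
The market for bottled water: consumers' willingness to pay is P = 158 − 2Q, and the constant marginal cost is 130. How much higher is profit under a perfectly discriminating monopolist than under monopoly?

A monopolist chooses Q where MR = MC. MR = 158 − 4Q; setting this equal to 130 gives Q = 7 and P = 144.
Profit = (144 − 130)·7 = 98.
Under first-degree price discrimination the firm charges each unit its demand price and produces up to where P = MC, i.e. Q = 14. Consumer surplus is zero; producer surplus equals total surplus.
PS equals the full surplus area, 196. Profit = 196 = 196.
Change in profit: 196 − 98 = 98.

Profit rises by 98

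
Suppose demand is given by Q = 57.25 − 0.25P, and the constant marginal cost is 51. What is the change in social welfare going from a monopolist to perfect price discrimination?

Social welfare rises by 990.125

Inverting demand: P = 229 − 4Q.
Monopoly sets MR = MC: 229 − 8Q = 51 ⇒ Q = 22.25, P = 229 − 4·22.25 = 140.
CS = ½·(229 − 140)·22.25 = 990.125; PS = (140 − 51)·22.25 = 1980.25; TS = 2970.375.
A perfectly discriminating monopolist sells every unit with P(Q) ≥ MC(Q), so output equals the competitive quantity Q = 44.5. Each buyer pays their reservation price, so CS = 0 and the firm captures all surplus.
TS = 3960.5 (equal to competitive TS).
Change in social welfare: 3960.5 − 2970.375 = 990.125.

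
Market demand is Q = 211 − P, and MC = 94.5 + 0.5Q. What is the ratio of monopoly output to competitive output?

Inverting demand: P = 211 − Q.
Monopoly sets MR = MC: 211 − 2Q = 94.5 + 0.5Q ⇒ Q = 46.6, P = 211 − 46.6 = 164.4.
Competitive equilibrium sets price equal to marginal cost: 211 − Q = 94.5 + 0.5Q, so Q = 233/3 and P = 400/3.
Ratio Q_m/Q_c = 46.6/(233/3) = 0.6.

Q_m/Q_c = 0.6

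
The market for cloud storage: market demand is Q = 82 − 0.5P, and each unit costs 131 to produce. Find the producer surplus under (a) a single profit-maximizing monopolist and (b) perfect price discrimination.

Inverting demand: P = 164 − 2Q.
The monopolist equates marginal revenue to marginal cost: 164 − 4Q = 131, so Q = 8.25. From demand, P = 147.5.
PS = (147.5 − 131)·8.25 = 136.125.
Under first-degree price discrimination the firm charges each unit its demand price and produces up to where P = MC, i.e. Q = 16.5. Consumer surplus is zero; producer surplus equals total surplus.
PS = ½·(164 − 131)·16.5 = 272.25.

Monopoly: PS = 136.125; Perfect PD: PS = 272.25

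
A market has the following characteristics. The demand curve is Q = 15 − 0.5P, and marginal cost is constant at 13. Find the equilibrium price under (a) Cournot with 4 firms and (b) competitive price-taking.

Cournot: P = 16.4; Competition: P = 13

Inverting demand: P = 30 − 2Q.
Cournot with 4 identical firms: the symmetric best-response condition is 30 − 10q = 13. Each firm produces q = 1.7, total output Q = 6.8, price P = 16.4.
Competitive firms price at marginal cost: P = 13, giving Q = 8.5.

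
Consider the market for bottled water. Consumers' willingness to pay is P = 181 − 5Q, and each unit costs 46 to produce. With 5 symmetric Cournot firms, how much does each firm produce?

q_i = 4.5

With 5 symmetric Cournot firms, each firm's FOC gives 181 − 30q = 46, so q = 4.5, Q = 5·4.5 = 22.5, and P = 68.5.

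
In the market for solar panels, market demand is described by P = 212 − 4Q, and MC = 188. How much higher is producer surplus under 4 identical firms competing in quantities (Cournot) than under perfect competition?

Under competition P = MC = 188, so Q = (212 − 188)/4 = 6.
PS = (188 − 188)·6 = 0.
In a 4-firm Cournot equilibrium, symmetry and the first-order condition give q = (212 − 188)/(20) = 1.2. So Q = 4.8 and P = 192.8.
PS = (192.8 − 188)·4.8 = 23.04.
Change in producer surplus: 23.04 − 0 = 23.04.

PS rises by 23.04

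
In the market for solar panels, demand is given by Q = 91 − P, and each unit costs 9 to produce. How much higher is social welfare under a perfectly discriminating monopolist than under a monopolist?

Social welfare rises by 840.5

Inverting demand: P = 91 − Q.
A monopolist chooses Q where MR = MC. MR = 91 − 2Q; setting this equal to 9 gives Q = 41 and P = 50.
CS = ½·(91 − 50)·41 = 840.5; PS = (50 − 9)·41 = 1681; TS = 2521.5.
Under first-degree price discrimination the firm charges each unit its demand price and produces up to where P = MC, i.e. Q = 82. Consumer surplus is zero; producer surplus equals total surplus.
TS = 3362 (equal to competitive TS).
Change in social welfare: 3362 − 2521.5 = 840.5.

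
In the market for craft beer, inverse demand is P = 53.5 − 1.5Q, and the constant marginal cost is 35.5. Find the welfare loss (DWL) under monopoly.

DWL = 27

Perfect competition: P = MC = 35.5, so 53.5 − 1.5Q = 35.5 and Q = 12.
A monopolist chooses Q where MR = MC. MR = 53.5 − 3Q; setting this equal to 35.5 gives Q = 6 and P = 44.5.
DWL is the triangle between Q = 6 and Q = 12: ½·(12 − 6)·(44.5 − 35.5) = 27.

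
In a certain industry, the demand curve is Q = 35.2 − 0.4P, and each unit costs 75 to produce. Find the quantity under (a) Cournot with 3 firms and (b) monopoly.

Cournot: Q = 3.9; Monopoly: Q = 2.6

Inverting demand: P = 88 − 2.5Q.
In a 3-firm Cournot equilibrium, symmetry and the first-order condition give q = (88 − 75)/(10) = 1.3. So Q = 3.9 and P = 78.25.
Monopoly sets MR = MC: 88 − 5Q = 75 ⇒ Q = 2.6, P = 88 − 2.5·2.6 = 81.5.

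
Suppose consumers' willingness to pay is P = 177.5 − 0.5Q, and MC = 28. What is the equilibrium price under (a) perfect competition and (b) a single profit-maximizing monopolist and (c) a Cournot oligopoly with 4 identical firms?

Competition: P = 28; Monopoly: P = 102.75; Cournot: P = 57.9

Under competition P = MC = 28, so Q = (177.5 − 28)/0.5 = 299.
Monopoly sets MR = MC: 177.5 − Q = 28 ⇒ Q = 149.5, P = 177.5 − 0.5·149.5 = 102.75.
Cournot with 4 identical firms: the symmetric best-response condition is 177.5 − 2.5q = 28. Each firm produces q = 59.8, total output Q = 239.2, price P = 57.9.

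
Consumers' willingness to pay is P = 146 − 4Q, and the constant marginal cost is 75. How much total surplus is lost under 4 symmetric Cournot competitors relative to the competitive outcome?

DWL = 25.205

Under competition P = MC = 75, so Q = (146 − 75)/4 = 17.75.
In a 4-firm Cournot equilibrium, symmetry and the first-order condition give q = (146 − 75)/(20) = 3.55. So Q = 14.2 and P = 89.2.
DWL is the triangle between Q = 14.2 and Q = 17.75: ½·(17.75 − 14.2)·(89.2 − 75) = 25.205.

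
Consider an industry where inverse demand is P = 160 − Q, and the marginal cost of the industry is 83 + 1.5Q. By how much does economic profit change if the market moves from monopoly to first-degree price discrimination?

A monopolist chooses Q where MR = MC. MR = 160 − 2Q; setting this equal to 83 + 1.5Q gives Q = 22 and P = 138.
Profit = 138·22 − (83·22 + ½·1.5·22²) = 847.
Under first-degree price discrimination the firm charges each unit its demand price and produces up to where P = MC, i.e. Q = 30.8. Consumer surplus is zero; producer surplus equals total surplus.
PS equals the full surplus area, 1185.8. Profit = 1185.8 = 1185.8.
Change in economic profit: 1185.8 − 847 = 338.8.

π rises by 338.8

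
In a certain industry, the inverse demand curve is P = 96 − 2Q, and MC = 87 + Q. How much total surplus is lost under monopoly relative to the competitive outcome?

DWL = 2.16

Competitive equilibrium sets price equal to marginal cost: 96 − 2Q = 87 + Q, so Q = 3 and P = 90.
A monopolist chooses Q where MR = MC. MR = 96 − 4Q; setting this equal to 87 + Q gives Q = 1.8 and P = 92.4.
CS = ½·(96 − 90)·3 = 9; PS = (90·3 − 87·3 − ½·1·3²) = 4.5; TS = 13.5.
CS = ½·(96 − 92.4)·1.8 = 3.24; PS = (92.4·1.8 − 87·1.8 − ½·1·1.8²) = 8.1; TS = 11.34.
DWL = 13.5 − 11.34 = 2.16.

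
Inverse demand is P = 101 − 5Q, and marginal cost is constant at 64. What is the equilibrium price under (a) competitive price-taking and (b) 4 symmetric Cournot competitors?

Competition: P = 64; Cournot: P = 71.4

Perfect competition: P = MC = 64, so 101 − 5Q = 64 and Q = 7.4.
With 4 symmetric Cournot firms, each firm's FOC gives 101 − 25q = 64, so q = 1.48, Q = 4·1.48 = 5.92, and P = 71.4.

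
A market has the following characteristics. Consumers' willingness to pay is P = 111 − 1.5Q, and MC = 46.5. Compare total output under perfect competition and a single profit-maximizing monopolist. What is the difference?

Competitive firms price at marginal cost: P = 46.5, giving Q = 43.
The monopolist equates marginal revenue to marginal cost: 111 − 3Q = 46.5, so Q = 21.5. From demand, P = 78.75.
Change in total output: 21.5 − 43 = −21.5.

Total output falls by 21.5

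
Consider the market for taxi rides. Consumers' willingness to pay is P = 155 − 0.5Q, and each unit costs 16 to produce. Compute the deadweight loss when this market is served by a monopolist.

Perfect competition: P = MC = 16, so 155 − 0.5Q = 16 and Q = 278.
A monopolist chooses Q where MR = MC. MR = 155 − Q; setting this equal to 16 gives Q = 139 and P = 85.5.
DWL is the triangle between Q = 139 and Q = 278: ½·(278 − 139)·(85.5 − 16) = 4830.25.

DWL = 4830.25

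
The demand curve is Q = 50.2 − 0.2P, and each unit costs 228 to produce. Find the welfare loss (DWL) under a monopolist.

Inverting demand: P = 251 − 5Q.
Competitive firms price at marginal cost: P = 228, giving Q = 4.6.
The monopolist equates marginal revenue to marginal cost: 251 − 10Q = 228, so Q = 2.3. From demand, P = 239.5.
DWL is the triangle between Q = 2.3 and Q = 4.6: ½·(4.6 − 2.3)·(239.5 − 228) = 13.225.

DWL = 13.225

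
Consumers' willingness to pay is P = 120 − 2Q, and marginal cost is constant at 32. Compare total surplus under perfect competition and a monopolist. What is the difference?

Total surplus falls by 484

Competitive firms price at marginal cost: P = 32, giving Q = 44.
CS = ½·(120 − 32)·44 = 1936; PS = (32 − 32)·44 = 0; TS = 1936.
Monopoly sets MR = MC: 120 − 4Q = 32 ⇒ Q = 22, P = 120 − 2·22 = 76.
CS = ½·(120 − 76)·22 = 484; PS = (76 − 32)·22 = 968; TS = 1452.
Change in total surplus: 1452 − 1936 = −484.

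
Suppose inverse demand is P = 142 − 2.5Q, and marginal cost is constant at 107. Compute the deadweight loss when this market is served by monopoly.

DWL = 61.25

Under competition P = MC = 107, so Q = (142 − 107)/2.5 = 14.
A monopolist chooses Q where MR = MC. MR = 142 − 5Q; setting this equal to 107 gives Q = 7 and P = 124.5.
DWL is the triangle between Q = 7 and Q = 14: ½·(14 − 7)·(124.5 − 107) = 61.25.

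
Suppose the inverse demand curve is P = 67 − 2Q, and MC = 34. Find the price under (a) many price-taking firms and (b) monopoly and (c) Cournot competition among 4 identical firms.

Competition: P = 34; Monopoly: P = 50.5; Cournot: P = 40.6

Competitive firms price at marginal cost: P = 34, giving Q = 16.5.
The monopolist equates marginal revenue to marginal cost: 67 − 4Q = 34, so Q = 8.25. From demand, P = 50.5.
In a 4-firm Cournot equilibrium, symmetry and the first-order condition give q = (67 − 34)/(10) = 3.3. So Q = 13.2 and P = 40.6.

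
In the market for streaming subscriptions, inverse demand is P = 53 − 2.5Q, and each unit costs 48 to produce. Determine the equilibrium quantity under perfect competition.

Q = 2

Under competition P = MC = 48, so Q = (53 − 48)/2.5 = 2.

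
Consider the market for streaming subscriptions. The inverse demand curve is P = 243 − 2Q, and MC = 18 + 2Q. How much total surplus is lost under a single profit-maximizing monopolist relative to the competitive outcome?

Competitive equilibrium sets price equal to marginal cost: 243 − 2Q = 18 + 2Q, so Q = 56.25 and P = 130.5.
Monopoly sets MR = MC: 243 − 4Q = 18 + 2Q ⇒ Q = 37.5, P = 243 − 2·37.5 = 168.
CS = ½·(243 − 130.5)·56.25 = 50625/16; PS = (130.5·56.25 − 18·56.25 − ½·2·56.25²) = 50625/16; TS = 6328.125.
CS = ½·(243 − 168)·37.5 = 1406.25; PS = (168·37.5 − 18·37.5 − ½·2·37.5²) = 4218.75; TS = 5625.
DWL = 6328.125 − 5625 = 703.125.

DWL = 703.125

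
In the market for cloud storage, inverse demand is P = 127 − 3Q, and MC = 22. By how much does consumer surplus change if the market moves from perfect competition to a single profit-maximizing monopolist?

Competitive firms price at marginal cost: P = 22, giving Q = 35.
CS = ½·(127 − 22)·35 = 1837.5.
A monopolist chooses Q where MR = MC. MR = 127 − 6Q; setting this equal to 22 gives Q = 17.5 and P = 74.5.
CS = ½·(127 − 74.5)·17.5 = 459.375.
Change in consumer surplus: 459.375 − 1837.5 = −1378.125.

CS falls by 1378.125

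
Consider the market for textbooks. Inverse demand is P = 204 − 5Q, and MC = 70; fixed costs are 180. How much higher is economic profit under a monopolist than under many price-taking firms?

Under competition P = MC = 70, so Q = (204 − 70)/5 = 26.8.
Profit = (70 − 70)·26.8 − 180 = −180.
Monopoly sets MR = MC: 204 − 10Q = 70 ⇒ Q = 13.4, P = 204 − 5·13.4 = 137.
Profit = (137 − 70)·13.4 − 180 = 717.8.
Change in economic profit: 717.8 − −180 = 897.8.

π rises by 897.8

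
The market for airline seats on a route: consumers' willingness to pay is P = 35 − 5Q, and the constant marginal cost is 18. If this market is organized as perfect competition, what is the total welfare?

Competitive firms price at marginal cost: P = 18, giving Q = 3.4.
CS = ½·(35 − 18)·3.4 = 28.9; PS = (18 − 18)·3.4 = 0; TS = 28.9.

TS = 28.9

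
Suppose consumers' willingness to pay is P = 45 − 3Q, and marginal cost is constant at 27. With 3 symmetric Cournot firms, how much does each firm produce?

In a 3-firm Cournot equilibrium, symmetry and the first-order condition give q = (45 − 27)/(12) = 1.5. So Q = 4.5 and P = 31.5.

q_i = 1.5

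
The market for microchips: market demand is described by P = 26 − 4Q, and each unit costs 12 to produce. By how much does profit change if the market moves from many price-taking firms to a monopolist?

Profit rises by 12.25

Under competition P = MC = 12, so Q = (26 − 12)/4 = 3.5.
Profit = (12 − 12)·3.5 = 0.
Monopoly sets MR = MC: 26 − 8Q = 12 ⇒ Q = 1.75, P = 26 − 4·1.75 = 19.
Profit = (19 − 12)·1.75 = 12.25.
Change in profit: 12.25 − 0 = 12.25.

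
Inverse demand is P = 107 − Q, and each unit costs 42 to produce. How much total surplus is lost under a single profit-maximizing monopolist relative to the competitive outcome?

DWL = 528.125

Perfect competition: P = MC = 42, so 107 − Q = 42 and Q = 65.
The monopolist equates marginal revenue to marginal cost: 107 − 2Q = 42, so Q = 32.5. From demand, P = 74.5.
DWL is the triangle between Q = 32.5 and Q = 65: ½·(65 − 32.5)·(74.5 − 42) = 528.125.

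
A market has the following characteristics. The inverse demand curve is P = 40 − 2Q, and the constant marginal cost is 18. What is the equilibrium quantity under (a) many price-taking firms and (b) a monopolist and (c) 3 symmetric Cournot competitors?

Competition: Q = 11; Monopoly: Q = 5.5; Cournot: Q = 8.25

Competitive firms price at marginal cost: P = 18, giving Q = 11.
A monopolist chooses Q where MR = MC. MR = 40 − 4Q; setting this equal to 18 gives Q = 5.5 and P = 29.
In a 3-firm Cournot equilibrium, symmetry and the first-order condition give q = (40 − 18)/(8) = 2.75. So Q = 8.25 and P = 23.5.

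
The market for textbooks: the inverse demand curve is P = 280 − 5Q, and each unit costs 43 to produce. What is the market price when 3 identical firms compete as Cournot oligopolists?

With 3 symmetric Cournot firms, each firm's FOC gives 280 − 20q = 43, so q = 11.85, Q = 3·11.85 = 35.55, and P = 102.25.

P = 102.25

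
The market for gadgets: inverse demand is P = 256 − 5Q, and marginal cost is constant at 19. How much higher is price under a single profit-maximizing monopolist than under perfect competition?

Competitive firms price at marginal cost: P = 19, giving Q = 47.4.
Monopoly sets MR = MC: 256 − 10Q = 19 ⇒ Q = 23.7, P = 256 − 5·23.7 = 137.5.
Change in price: 137.5 − 19 = 118.5.

Price rises by 118.5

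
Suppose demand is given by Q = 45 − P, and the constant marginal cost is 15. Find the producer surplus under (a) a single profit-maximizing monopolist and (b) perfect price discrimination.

Inverting demand: P = 45 − Q.
A monopolist chooses Q where MR = MC. MR = 45 − 2Q; setting this equal to 15 gives Q = 15 and P = 30.
PS = (30 − 15)·15 = 225.
A perfectly discriminating monopolist sells every unit with P(Q) ≥ MC(Q), so output equals the competitive quantity Q = 30. Each buyer pays their reservation price, so CS = 0 and the firm captures all surplus.
PS = ½·(45 − 15)·30 = 450.

Monopoly: PS = 225; Perfect PD: PS = 450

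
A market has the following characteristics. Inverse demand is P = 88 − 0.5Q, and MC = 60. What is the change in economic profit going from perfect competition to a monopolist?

π rises by 392

Perfect competition: P = MC = 60, so 88 − 0.5Q = 60 and Q = 56.
Profit = (60 − 60)·56 = 0.
A monopolist chooses Q where MR = MC. MR = 88 − Q; setting this equal to 60 gives Q = 28 and P = 74.
Profit = (74 − 60)·28 = 392.
Change in economic profit: 392 − 0 = 392.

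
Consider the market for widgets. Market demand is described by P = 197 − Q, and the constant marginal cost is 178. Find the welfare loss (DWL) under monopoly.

DWL = 45.125

Perfect competition: P = MC = 178, so 197 − Q = 178 and Q = 19.
A monopolist chooses Q where MR = MC. MR = 197 − 2Q; setting this equal to 178 gives Q = 9.5 and P = 187.5.
DWL is the triangle between Q = 9.5 and Q = 19: ½·(19 − 9.5)·(187.5 − 178) = 45.125.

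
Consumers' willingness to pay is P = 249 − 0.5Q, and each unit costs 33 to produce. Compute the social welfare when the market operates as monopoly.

The monopolist equates marginal revenue to marginal cost: 249 − Q = 33, so Q = 216. From demand, P = 141.
CS = ½·(249 − 141)·216 = 11664; PS = (141 − 33)·216 = 23328; TS = 34992.

TS = 34992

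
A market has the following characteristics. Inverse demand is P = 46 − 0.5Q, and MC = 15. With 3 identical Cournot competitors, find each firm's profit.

π_i = 120.125

With 3 symmetric Cournot firms, each firm's FOC gives 46 − 2q = 15, so q = 15.5, Q = 3·15.5 = 46.5, and P = 22.75.
Each firm's profit = (22.75 − 15)·15.5 = 120.125.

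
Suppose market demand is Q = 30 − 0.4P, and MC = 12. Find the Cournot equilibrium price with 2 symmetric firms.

Inverting demand: P = 75 − 2.5Q.
In a 2-firm Cournot equilibrium, symmetry and the first-order condition give q = (75 − 12)/(7.5) = 8.4. So Q = 16.8 and P = 33.

P = 33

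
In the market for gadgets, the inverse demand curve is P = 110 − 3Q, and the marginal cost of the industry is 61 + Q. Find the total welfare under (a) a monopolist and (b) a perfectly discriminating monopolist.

A monopolist chooses Q where MR = MC. MR = 110 − 6Q; setting this equal to 61 + Q gives Q = 7 and P = 89.
CS = ½·(110 − 89)·7 = 73.5; PS = (89·7 − 61·7 − ½·1·7²) = 171.5; TS = 245.
A perfectly discriminating monopolist sells every unit with P(Q) ≥ MC(Q), so output equals the competitive quantity Q = 12.25. Each buyer pays their reservation price, so CS = 0 and the firm captures all surplus.
TS = 300.125 (equal to competitive TS).

Monopoly: TS = 245; Perfect PD: TS = 300.125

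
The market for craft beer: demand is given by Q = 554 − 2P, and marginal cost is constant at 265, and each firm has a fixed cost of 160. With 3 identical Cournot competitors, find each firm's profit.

π_i = −142

Inverting demand: P = 277 − 0.5Q.
With 3 symmetric Cournot firms, each firm's FOC gives 277 − 2q = 265, so q = 6, Q = 3·6 = 18, and P = 268.
Each firm's profit = (268 − 265)·6 − 160 = −142.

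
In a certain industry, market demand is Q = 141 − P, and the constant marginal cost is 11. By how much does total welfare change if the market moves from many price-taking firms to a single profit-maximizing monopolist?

TS falls by 2112.5

Inverting demand: P = 141 − Q.
Under competition P = MC = 11, so Q = (141 − 11)/1 = 130.
CS = ½·(141 − 11)·130 = 8450; PS = (11 − 11)·130 = 0; TS = 8450.
The monopolist equates marginal revenue to marginal cost: 141 − 2Q = 11, so Q = 65. From demand, P = 76.
CS = ½·(141 − 76)·65 = 2112.5; PS = (76 − 11)·65 = 4225; TS = 6337.5.
Change in total welfare: 6337.5 − 8450 = −2112.5.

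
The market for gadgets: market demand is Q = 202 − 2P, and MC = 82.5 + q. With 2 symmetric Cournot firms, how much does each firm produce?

Inverting demand: P = 101 − 0.5Q.
Cournot with 2 identical firms: the symmetric best-response condition is 101 − 1.5q = 82.5 + q. Each firm produces q = 7.4, total output Q = 14.8, price P = 93.6.

q_i = 7.4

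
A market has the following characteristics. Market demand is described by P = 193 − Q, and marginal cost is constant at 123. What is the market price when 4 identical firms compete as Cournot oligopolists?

P = 137

In a 4-firm Cournot equilibrium, symmetry and the first-order condition give q = (193 − 123)/(5) = 14. So Q = 56 and P = 137.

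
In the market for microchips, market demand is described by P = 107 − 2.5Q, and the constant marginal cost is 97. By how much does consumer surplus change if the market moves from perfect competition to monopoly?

CS falls by 15

Perfect competition: P = MC = 97, so 107 − 2.5Q = 97 and Q = 4.
CS = ½·(107 − 97)·4 = 20.
The monopolist equates marginal revenue to marginal cost: 107 − 5Q = 97, so Q = 2. From demand, P = 102.
CS = ½·(107 − 102)·2 = 5.
Change in consumer surplus: 5 − 20 = −15.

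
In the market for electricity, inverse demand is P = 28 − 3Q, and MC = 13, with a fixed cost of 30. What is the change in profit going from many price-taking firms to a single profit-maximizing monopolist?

Profit rises by 18.75

Perfect competition: P = MC = 13, so 28 − 3Q = 13 and Q = 5.
Profit = (13 − 13)·5 − 30 = −30.
The monopolist equates marginal revenue to marginal cost: 28 − 6Q = 13, so Q = 2.5. From demand, P = 20.5.
Profit = (20.5 − 13)·2.5 − 30 = −11.25.
Change in profit: −11.25 − −30 = 18.75.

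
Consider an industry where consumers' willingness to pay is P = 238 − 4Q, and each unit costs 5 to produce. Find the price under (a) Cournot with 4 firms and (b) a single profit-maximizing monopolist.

Cournot with 4 identical firms: the symmetric best-response condition is 238 − 20q = 5. Each firm produces q = 11.65, total output Q = 46.6, price P = 51.6.
A monopolist chooses Q where MR = MC. MR = 238 − 8Q; setting this equal to 5 gives Q = 29.125 and P = 121.5.

Cournot: P = 51.6; Monopoly: P = 121.5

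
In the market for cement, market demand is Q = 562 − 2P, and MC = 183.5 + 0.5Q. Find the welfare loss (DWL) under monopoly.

DWL = 528.125

Inverting demand: P = 281 − 0.5Q.
Under competition P = MC: 281 − 0.5Q = 183.5 + 0.5Q ⇒ Q = 97.5, P = 232.25.
The monopolist equates marginal revenue to marginal cost: 281 − Q = 183.5 + 0.5Q, so Q = 65. From demand, P = 248.5.
CS = ½·(281 − 232.25)·97.5 = 38025/16; PS = (232.25·97.5 − 183.5·97.5 − ½·0.5·97.5²) = 38025/16; TS = 4753.125.
CS = ½·(281 − 248.5)·65 = 1056.25; PS = (248.5·65 − 183.5·65 − ½·0.5·65²) = 3168.75; TS = 4225.
DWL = 4753.125 − 4225 = 528.125.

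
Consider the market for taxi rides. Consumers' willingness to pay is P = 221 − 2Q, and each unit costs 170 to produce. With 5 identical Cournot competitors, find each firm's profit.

π_i = 36.125

In a 5-firm Cournot equilibrium, symmetry and the first-order condition give q = (221 − 170)/(12) = 4.25. So Q = 21.25 and P = 178.5.
Each firm's profit = (178.5 − 170)·4.25 = 36.125.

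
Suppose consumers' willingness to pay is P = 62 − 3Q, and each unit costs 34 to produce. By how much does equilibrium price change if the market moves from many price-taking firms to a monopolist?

P rises by 14

Under competition P = MC = 34, so Q = (62 − 34)/3 = 28/3.
The monopolist equates marginal revenue to marginal cost: 62 − 6Q = 34, so Q = 14/3. From demand, P = 48.
Change in equilibrium price: 48 − 34 = 14.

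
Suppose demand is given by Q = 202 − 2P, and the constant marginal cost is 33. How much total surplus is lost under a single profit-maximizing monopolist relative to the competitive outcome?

Inverting demand: P = 101 − 0.5Q.
Competitive firms price at marginal cost: P = 33, giving Q = 136.
The monopolist equates marginal revenue to marginal cost: 101 − Q = 33, so Q = 68. From demand, P = 67.
DWL is the triangle between Q = 68 and Q = 136: ½·(136 − 68)·(67 − 33) = 1156.

DWL = 1156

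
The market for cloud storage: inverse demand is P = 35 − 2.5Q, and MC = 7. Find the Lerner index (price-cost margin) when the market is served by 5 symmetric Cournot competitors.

With 5 symmetric Cournot firms, each firm's FOC gives 35 − 15q = 7, so q = 28/15, Q = 5·28/15 = 28/3, and P = 35/3.
Lerner index = (P − MC)/P = (35/3 − 7)/(35/3) = 0.4.

Lerner index = 0.4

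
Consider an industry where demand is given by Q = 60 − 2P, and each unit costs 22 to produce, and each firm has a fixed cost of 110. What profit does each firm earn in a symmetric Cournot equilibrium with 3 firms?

Inverting demand: P = 30 − 0.5Q.
With 3 symmetric Cournot firms, each firm's FOC gives 30 − 2q = 22, so q = 4, Q = 3·4 = 12, and P = 24.
Each firm's profit = (24 − 22)·4 − 110 = −102.

π_i = −102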